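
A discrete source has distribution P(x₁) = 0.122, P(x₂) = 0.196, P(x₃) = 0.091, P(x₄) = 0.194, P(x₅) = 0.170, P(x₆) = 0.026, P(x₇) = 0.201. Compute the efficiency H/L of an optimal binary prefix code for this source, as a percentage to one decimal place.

Entropy H = −Σ p log₂ p ≈ 2.6415 bits.
Huffman merges: 13/500+91/1000→117/1000; 117/1000+61/500→239/1000; 17/100+97/500→91/250; 49/250+201/1000→397/1000; 239/1000+91/250→603/1000; 397/1000+603/1000→1. L = 68/25 ≈ 2.7200.
Efficiency = H/L = 2.6415/2.7200 = 97.1%.

97.1%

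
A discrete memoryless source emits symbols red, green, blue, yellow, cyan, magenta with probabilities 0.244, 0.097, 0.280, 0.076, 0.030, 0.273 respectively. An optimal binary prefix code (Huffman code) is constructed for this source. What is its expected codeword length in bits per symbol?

2.309 bits/symbol

Repeatedly combine the two least-probable nodes; the expected code length is the sum of the merged weights.
merge 3/100 + 19/250 → 53/500
merge 97/1000 + 53/500 → 203/1000
merge 203/1000 + 61/250 → 447/1000
merge 273/1000 + 7/25 → 553/1000
merge 447/1000 + 553/1000 → 1
L = 53/500 + 203/1000 + 447/1000 + 553/1000 + 1 = 2309/1000 = 2.309 bits/symbol.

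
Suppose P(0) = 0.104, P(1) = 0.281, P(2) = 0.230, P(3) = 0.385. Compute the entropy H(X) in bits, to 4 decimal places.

H = −Σ pᵢ log₂ pᵢ.
−0.104·log₂(0.104) = 0.3396
−0.281·log₂(0.281) = 0.5146
−0.230·log₂(0.230) = 0.4877
−0.385·log₂(0.385) = 0.5302
Sum ≈ 1.8720 → 1.8720 bits.

1.8720 bits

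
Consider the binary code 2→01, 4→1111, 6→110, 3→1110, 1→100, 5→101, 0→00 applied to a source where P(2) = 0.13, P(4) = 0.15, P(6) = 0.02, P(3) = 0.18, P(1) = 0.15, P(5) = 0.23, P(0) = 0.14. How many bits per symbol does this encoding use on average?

3.06 bits/symbol

L̄ = Σ pᵢ·ℓᵢ = 0.13·2 + 0.15·4 + 0.02·3 + 0.18·4 + 0.15·3 + 0.23·3 + 0.14·2 = 3.06 bits/symbol.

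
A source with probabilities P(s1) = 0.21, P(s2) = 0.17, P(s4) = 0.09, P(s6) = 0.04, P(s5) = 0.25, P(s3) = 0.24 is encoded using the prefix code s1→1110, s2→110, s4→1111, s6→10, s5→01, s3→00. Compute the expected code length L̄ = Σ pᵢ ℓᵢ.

L̄ = Σ pᵢ·ℓᵢ = 0.21·4 + 0.17·3 + 0.09·4 + 0.04·2 + 0.25·2 + 0.24·2 = 2.77 bits/symbol.

2.77 bits/symbol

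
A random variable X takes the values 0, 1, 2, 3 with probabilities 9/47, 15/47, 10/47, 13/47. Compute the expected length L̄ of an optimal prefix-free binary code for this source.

2 bits/symbol

Repeatedly combine the two least-probable nodes; the expected code length is the sum of the merged weights.
merge 9/47 + 10/47 → 19/47
merge 13/47 + 15/47 → 28/47
merge 19/47 + 28/47 → 1
L = 19/47 + 28/47 + 1 = 2 bits/symbol.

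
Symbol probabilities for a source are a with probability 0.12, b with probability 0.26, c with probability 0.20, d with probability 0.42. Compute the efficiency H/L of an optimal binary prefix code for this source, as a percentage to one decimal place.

98.0%

Entropy H = −Σ p log₂ p ≈ 1.8624 bits.
Huffman merges: 3/25+1/5→8/25; 13/50+8/25→29/50; 21/50+29/50→1. L = 19/10 ≈ 1.9000.
Efficiency = H/L = 1.8624/1.9000 = 98.0%.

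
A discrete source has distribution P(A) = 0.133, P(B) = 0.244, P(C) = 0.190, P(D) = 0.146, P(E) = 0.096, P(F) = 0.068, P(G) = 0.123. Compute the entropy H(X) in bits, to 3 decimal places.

H = −Σ pᵢ log₂ pᵢ.
−0.133·log₂(0.133) = 0.3871
−0.244·log₂(0.244) = 0.4966
−0.190·log₂(0.190) = 0.4552
−0.146·log₂(0.146) = 0.4053
−0.096·log₂(0.096) = 0.3246
−0.068·log₂(0.068) = 0.2637
−0.123·log₂(0.123) = 0.3719
Sum ≈ 2.7043 → 2.704 bits.

2.704 bits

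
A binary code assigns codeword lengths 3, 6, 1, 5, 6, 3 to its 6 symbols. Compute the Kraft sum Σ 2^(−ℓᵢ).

With common denominator 2^6 = 64: Σ 2^(−ℓᵢ) = 8/64 + 1/64 + 32/64 + 2/64 + 1/64 + 8/64 = 52/64 = 0.8125.

0.8125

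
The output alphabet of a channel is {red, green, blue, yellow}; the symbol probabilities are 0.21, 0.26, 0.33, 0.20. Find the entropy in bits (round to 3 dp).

1.970 bits

H = −Σ pᵢ log₂ pᵢ.
−0.21·log₂(0.21) = 0.4728
−0.26·log₂(0.26) = 0.5053
−0.33·log₂(0.33) = 0.5278
−0.20·log₂(0.20) = 0.4644
Sum ≈ 1.9703 → 1.970 bits.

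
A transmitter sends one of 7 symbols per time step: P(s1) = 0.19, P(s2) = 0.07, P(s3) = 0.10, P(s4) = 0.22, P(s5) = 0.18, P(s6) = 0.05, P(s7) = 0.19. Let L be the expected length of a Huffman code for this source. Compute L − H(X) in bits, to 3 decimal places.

Entropy H = −Σ p log₂ p ≈ 2.6532 bits.
Huffman merges: 1/20+7/100→3/25; 1/10+3/25→11/50; 9/50+19/100→37/100; 19/100+11/50→41/100; 11/50+37/100→59/100; 41/100+59/100→1. L = 271/100 ≈ 2.7100.
L − H = 2.7100 − 2.6532 = 0.057 bits.

0.057 bits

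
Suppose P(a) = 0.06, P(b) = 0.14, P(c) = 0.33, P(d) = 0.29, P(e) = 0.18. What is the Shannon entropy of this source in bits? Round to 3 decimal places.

H = −Σ pᵢ log₂ pᵢ.
−0.06·log₂(0.06) = 0.2435
−0.14·log₂(0.14) = 0.3971
−0.33·log₂(0.33) = 0.5278
−0.29·log₂(0.29) = 0.5179
−0.18·log₂(0.18) = 0.4453
Sum ≈ 2.1317 → 2.132 bits.

2.132 bits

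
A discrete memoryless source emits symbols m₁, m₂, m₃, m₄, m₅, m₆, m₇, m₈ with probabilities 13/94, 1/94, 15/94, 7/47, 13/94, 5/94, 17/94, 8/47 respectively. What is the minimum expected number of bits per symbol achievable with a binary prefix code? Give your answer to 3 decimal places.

Repeatedly combine the two least-probable nodes; the expected code length is the sum of the merged weights.
merge 1/94 + 5/94 → 3/47
merge 3/47 + 13/94 → 19/94
merge 13/94 + 7/47 → 27/94
merge 15/94 + 8/47 → 31/94
merge 17/94 + 19/94 → 18/47
merge 27/94 + 31/94 → 29/47
merge 18/47 + 29/47 → 1
L = 3/47 + 19/94 + 27/94 + 31/94 + 18/47 + 29/47 + 1 = 271/94 ≈ 2.883 bits/symbol.

2.883 bits/symbol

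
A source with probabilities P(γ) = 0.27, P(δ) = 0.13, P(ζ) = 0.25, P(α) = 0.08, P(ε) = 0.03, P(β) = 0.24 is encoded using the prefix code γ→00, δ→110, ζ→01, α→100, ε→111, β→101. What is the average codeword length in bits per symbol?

L̄ = Σ pᵢ·ℓᵢ = 0.27·2 + 0.13·3 + 0.25·2 + 0.08·3 + 0.03·3 + 0.24·3 = 2.48 bits/symbol.

2.48 bits/symbol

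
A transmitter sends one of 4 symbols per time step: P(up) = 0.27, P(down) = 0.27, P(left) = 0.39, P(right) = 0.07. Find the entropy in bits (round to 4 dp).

1.8184 bits

H = −Σ pᵢ log₂ pᵢ.
−0.27·log₂(0.27) = 0.5100
−0.27·log₂(0.27) = 0.5100
−0.39·log₂(0.39) = 0.5298
−0.07·log₂(0.07) = 0.2686
Sum ≈ 1.8184 → 1.8184 bits.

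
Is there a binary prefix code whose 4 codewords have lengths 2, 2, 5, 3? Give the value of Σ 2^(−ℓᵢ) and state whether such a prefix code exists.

With common denominator 2^5 = 32: Σ 2^(−ℓᵢ) = 8/32 + 8/32 + 1/32 + 4/32 = 21/32 = 0.65625.
Kraft's inequality requires Σ ≤ 1; here Σ = 0.65625 ≤ 1, so such a prefix code exists.

0.65625; yes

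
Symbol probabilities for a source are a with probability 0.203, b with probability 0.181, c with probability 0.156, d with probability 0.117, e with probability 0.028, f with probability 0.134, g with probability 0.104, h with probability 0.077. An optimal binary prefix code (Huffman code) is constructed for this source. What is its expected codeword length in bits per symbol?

2.902 bits/symbol

Repeatedly combine the two least-probable nodes; the expected code length is the sum of the merged weights.
merge 7/250 + 77/1000 → 21/200
merge 13/125 + 21/200 → 209/1000
merge 117/1000 + 67/500 → 251/1000
merge 39/250 + 181/1000 → 337/1000
merge 203/1000 + 209/1000 → 103/250
merge 251/1000 + 337/1000 → 147/250
merge 103/250 + 147/250 → 1
L = 21/200 + 209/1000 + 251/1000 + 337/1000 + 103/250 + 147/250 + 1 = 1451/500 = 2.902 bits/symbol.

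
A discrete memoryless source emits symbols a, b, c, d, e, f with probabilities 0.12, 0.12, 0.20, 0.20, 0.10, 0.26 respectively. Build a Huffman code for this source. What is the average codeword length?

2.54 bits/symbol

Repeatedly combine the two least-probable nodes; the expected code length is the sum of the merged weights.
merge 1/10 + 3/25 → 11/50
merge 3/25 + 1/5 → 8/25
merge 1/5 + 11/50 → 21/50
merge 13/50 + 8/25 → 29/50
merge 21/50 + 29/50 → 1
L = 11/50 + 8/25 + 21/50 + 29/50 + 1 = 127/50 = 2.54 bits/symbol.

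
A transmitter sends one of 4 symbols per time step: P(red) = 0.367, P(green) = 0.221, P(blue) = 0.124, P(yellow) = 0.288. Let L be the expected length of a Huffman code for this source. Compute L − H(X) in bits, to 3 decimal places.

Entropy H = −Σ p log₂ p ≈ 1.9027 bits.
Huffman merges: 31/250+221/1000→69/200; 36/125+69/200→633/1000; 367/1000+633/1000→1. L = 989/500 ≈ 1.9780.
L − H = 1.9780 − 1.9027 = 0.075 bits.

0.075 bits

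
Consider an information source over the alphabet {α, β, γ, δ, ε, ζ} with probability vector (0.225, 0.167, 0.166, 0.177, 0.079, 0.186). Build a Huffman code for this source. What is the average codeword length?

Repeatedly combine the two least-probable nodes; the expected code length is the sum of the merged weights.
merge 79/1000 + 83/500 → 49/200
merge 167/1000 + 177/1000 → 43/125
merge 93/500 + 9/40 → 411/1000
merge 49/200 + 43/125 → 589/1000
merge 411/1000 + 589/1000 → 1
L = 49/200 + 43/125 + 411/1000 + 589/1000 + 1 = 2589/1000 = 2.589 bits/symbol.

2.589 bits/symbol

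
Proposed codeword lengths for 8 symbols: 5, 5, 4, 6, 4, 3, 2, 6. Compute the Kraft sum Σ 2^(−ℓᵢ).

0.59375

With common denominator 2^6 = 64: Σ 2^(−ℓᵢ) = 2/64 + 2/64 + 4/64 + 1/64 + 4/64 + 8/64 + 16/64 + 1/64 = 38/64 = 0.59375.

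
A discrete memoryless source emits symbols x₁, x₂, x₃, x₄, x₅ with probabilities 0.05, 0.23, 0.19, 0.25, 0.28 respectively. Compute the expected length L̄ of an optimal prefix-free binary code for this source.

Repeatedly combine the two least-probable nodes; the expected code length is the sum of the merged weights.
merge 1/20 + 19/100 → 6/25
merge 23/100 + 6/25 → 47/100
merge 1/4 + 7/25 → 53/100
merge 47/100 + 53/100 → 1
L = 6/25 + 47/100 + 53/100 + 1 = 56/25 = 2.24 bits/symbol.

2.24 bits/symbol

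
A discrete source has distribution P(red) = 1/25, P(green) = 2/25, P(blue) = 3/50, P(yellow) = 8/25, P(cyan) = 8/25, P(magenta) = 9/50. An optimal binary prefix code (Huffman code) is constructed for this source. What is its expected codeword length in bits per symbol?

Repeatedly combine the two least-probable nodes; the expected code length is the sum of the merged weights.
merge 1/25 + 3/50 → 1/10
merge 2/25 + 1/10 → 9/50
merge 9/50 + 9/50 → 9/25
merge 8/25 + 8/25 → 16/25
merge 9/25 + 16/25 → 1
L = 1/10 + 9/50 + 9/25 + 16/25 + 1 = 57/25 = 2.28 bits/symbol.

2.28 bits/symbol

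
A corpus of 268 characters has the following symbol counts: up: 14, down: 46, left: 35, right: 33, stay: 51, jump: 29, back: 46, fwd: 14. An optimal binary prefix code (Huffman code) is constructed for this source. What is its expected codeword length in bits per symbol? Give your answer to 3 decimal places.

2.914 bits/symbol

Probabilities are the counts divided by 268.
Repeatedly combine the two least-probable nodes; the expected code length is the sum of the merged weights.
merge 7/134 + 7/134 → 7/67
merge 7/67 + 29/268 → 57/268
merge 33/268 + 35/268 → 17/67
merge 23/134 + 23/134 → 23/67
merge 51/268 + 57/268 → 27/67
merge 17/67 + 23/67 → 40/67
merge 27/67 + 40/67 → 1
L = 7/67 + 57/268 + 17/67 + 23/67 + 27/67 + 40/67 + 1 = 781/268 ≈ 2.914 bits/symbol.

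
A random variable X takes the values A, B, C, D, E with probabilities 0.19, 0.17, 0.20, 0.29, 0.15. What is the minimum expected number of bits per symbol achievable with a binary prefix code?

Repeatedly combine the two least-probable nodes; the expected code length is the sum of the merged weights.
merge 3/20 + 17/100 → 8/25
merge 19/100 + 1/5 → 39/100
merge 29/100 + 8/25 → 61/100
merge 39/100 + 61/100 → 1
L = 8/25 + 39/100 + 61/100 + 1 = 58/25 = 2.32 bits/symbol.

2.32 bits/symbol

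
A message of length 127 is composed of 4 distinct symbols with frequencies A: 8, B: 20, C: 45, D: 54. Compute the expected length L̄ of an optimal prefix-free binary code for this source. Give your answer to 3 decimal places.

Probabilities are the counts divided by 127.
Repeatedly combine the two least-probable nodes; the expected code length is the sum of the merged weights.
merge 8/127 + 20/127 → 28/127
merge 28/127 + 45/127 → 73/127
merge 54/127 + 73/127 → 1
L = 28/127 + 73/127 + 1 = 228/127 ≈ 1.795 bits/symbol.

1.795 bits/symbol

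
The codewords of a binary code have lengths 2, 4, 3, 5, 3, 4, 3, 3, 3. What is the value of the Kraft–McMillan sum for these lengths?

1.03125

With common denominator 2^5 = 32: Σ 2^(−ℓᵢ) = 8/32 + 2/32 + 4/32 + 1/32 + 4/32 + 2/32 + 4/32 + 4/32 + 4/32 = 33/32 = 1.03125.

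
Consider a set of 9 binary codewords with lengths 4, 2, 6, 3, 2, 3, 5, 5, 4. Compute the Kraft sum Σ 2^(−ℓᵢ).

0.953125

With common denominator 2^6 = 64: Σ 2^(−ℓᵢ) = 4/64 + 16/64 + 1/64 + 8/64 + 16/64 + 8/64 + 2/64 + 2/64 + 4/64 = 61/64 = 0.953125.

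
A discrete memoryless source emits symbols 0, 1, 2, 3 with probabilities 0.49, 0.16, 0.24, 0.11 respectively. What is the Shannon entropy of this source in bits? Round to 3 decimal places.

H = −Σ pᵢ log₂ pᵢ.
−0.49·log₂(0.49) = 0.5043
−0.16·log₂(0.16) = 0.4230
−0.24·log₂(0.24) = 0.4941
−0.11·log₂(0.11) = 0.3503
Sum ≈ 1.7717 → 1.772 bits.

1.772 bits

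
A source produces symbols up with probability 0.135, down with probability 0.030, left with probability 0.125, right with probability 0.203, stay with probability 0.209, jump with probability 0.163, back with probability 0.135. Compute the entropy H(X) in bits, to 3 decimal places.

2.672 bits

H = −Σ pᵢ log₂ pᵢ.
−0.135·log₂(0.135) = 0.3900
−0.030·log₂(0.030) = 0.1518
−0.125·log₂(0.125) = 0.3750
−0.203·log₂(0.203) = 0.4670
−0.209·log₂(0.209) = 0.4720
−0.163·log₂(0.163) = 0.4266
−0.135·log₂(0.135) = 0.3900
Sum ≈ 2.6724 → 2.672 bits.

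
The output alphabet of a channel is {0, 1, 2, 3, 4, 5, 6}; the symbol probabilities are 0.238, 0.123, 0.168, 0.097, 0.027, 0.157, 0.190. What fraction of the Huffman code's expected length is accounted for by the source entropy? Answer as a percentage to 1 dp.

Entropy H = −Σ p log₂ p ≈ 2.6389 bits.
Huffman merges: 27/1000+97/1000→31/250; 123/1000+31/250→247/1000; 157/1000+21/125→13/40; 19/100+119/500→107/250; 247/1000+13/40→143/250; 107/250+143/250→1. L = 337/125 ≈ 2.6960.
Efficiency = H/L = 2.6389/2.6960 = 97.9%.

97.9%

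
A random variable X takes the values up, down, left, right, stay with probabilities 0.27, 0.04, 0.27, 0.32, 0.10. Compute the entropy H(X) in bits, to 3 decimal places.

H = −Σ pᵢ log₂ pᵢ.
−0.27·log₂(0.27) = 0.5100
−0.04·log₂(0.04) = 0.1858
−0.27·log₂(0.27) = 0.5100
−0.32·log₂(0.32) = 0.5260
−0.10·log₂(0.10) = 0.3322
Sum ≈ 2.0640 → 2.064 bits.

2.064 bits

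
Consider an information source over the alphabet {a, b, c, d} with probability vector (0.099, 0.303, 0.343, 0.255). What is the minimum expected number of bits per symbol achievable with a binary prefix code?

2 bits/symbol

Repeatedly combine the two least-probable nodes; the expected code length is the sum of the merged weights.
merge 99/1000 + 51/200 → 177/500
merge 303/1000 + 343/1000 → 323/500
merge 177/500 + 323/500 → 1
L = 177/500 + 323/500 + 1 = 2 bits/symbol.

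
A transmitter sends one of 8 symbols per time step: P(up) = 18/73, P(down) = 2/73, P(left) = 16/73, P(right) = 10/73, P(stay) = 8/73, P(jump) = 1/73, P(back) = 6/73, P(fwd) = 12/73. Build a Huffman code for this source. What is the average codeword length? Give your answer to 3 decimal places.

Repeatedly combine the two least-probable nodes; the expected code length is the sum of the merged weights.
merge 1/73 + 2/73 → 3/73
merge 3/73 + 6/73 → 9/73
merge 8/73 + 9/73 → 17/73
merge 10/73 + 12/73 → 22/73
merge 16/73 + 17/73 → 33/73
merge 18/73 + 22/73 → 40/73
merge 33/73 + 40/73 → 1
L = 3/73 + 9/73 + 17/73 + 22/73 + 33/73 + 40/73 + 1 = 197/73 ≈ 2.699 bits/symbol.

2.699 bits/symbol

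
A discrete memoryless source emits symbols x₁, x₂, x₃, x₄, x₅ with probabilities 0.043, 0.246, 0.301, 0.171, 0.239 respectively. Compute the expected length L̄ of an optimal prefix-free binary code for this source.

2.214 bits/symbol

Repeatedly combine the two least-probable nodes; the expected code length is the sum of the merged weights.
merge 43/1000 + 171/1000 → 107/500
merge 107/500 + 239/1000 → 453/1000
merge 123/500 + 301/1000 → 547/1000
merge 453/1000 + 547/1000 → 1
L = 107/500 + 453/1000 + 547/1000 + 1 = 1107/500 = 2.214 bits/symbol.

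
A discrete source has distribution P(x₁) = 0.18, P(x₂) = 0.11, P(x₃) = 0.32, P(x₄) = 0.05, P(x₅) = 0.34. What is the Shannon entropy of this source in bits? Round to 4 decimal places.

H = −Σ pᵢ log₂ pᵢ.
−0.18·log₂(0.18) = 0.4453
−0.11·log₂(0.11) = 0.3503
−0.32·log₂(0.32) = 0.5260
−0.05·log₂(0.05) = 0.2161
−0.34·log₂(0.34) = 0.5292
Sum ≈ 2.0669 → 2.0669 bits.

2.0669 bits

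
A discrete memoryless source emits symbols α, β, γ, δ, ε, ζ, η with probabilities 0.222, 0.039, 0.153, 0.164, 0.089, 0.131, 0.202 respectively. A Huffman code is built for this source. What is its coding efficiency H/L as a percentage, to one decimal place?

Entropy H = −Σ p log₂ p ≈ 2.6676 bits.
Huffman merges: 39/1000+89/1000→16/125; 16/125+131/1000→259/1000; 153/1000+41/250→317/1000; 101/500+111/500→53/125; 259/1000+317/1000→72/125; 53/125+72/125→1. L = 338/125 ≈ 2.7040.
Efficiency = H/L = 2.6676/2.7040 = 98.7%.

98.7%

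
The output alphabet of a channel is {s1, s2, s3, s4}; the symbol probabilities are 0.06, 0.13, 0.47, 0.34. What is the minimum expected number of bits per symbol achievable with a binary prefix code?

Repeatedly combine the two least-probable nodes; the expected code length is the sum of the merged weights.
merge 3/50 + 13/100 → 19/100
merge 19/100 + 17/50 → 53/100
merge 47/100 + 53/100 → 1
L = 19/100 + 53/100 + 1 = 43/25 = 1.72 bits/symbol.

1.72 bits/symbol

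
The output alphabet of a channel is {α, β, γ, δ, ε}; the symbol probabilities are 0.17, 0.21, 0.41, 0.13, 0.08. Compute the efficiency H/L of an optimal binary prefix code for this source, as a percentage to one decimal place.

96.7%

Entropy H = −Σ p log₂ p ≈ 2.1089 bits.
Huffman merges: 2/25+13/100→21/100; 17/100+21/100→19/50; 21/100+19/50→59/100; 41/100+59/100→1. L = 109/50 ≈ 2.1800.
Efficiency = H/L = 2.1089/2.1800 = 96.7%.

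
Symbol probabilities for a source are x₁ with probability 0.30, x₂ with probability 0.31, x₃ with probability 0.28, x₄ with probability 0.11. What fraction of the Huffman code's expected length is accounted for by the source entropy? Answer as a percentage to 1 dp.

95.5%

Entropy H = −Σ p log₂ p ≈ 1.9094 bits.
Huffman merges: 11/100+7/25→39/100; 3/10+31/100→61/100; 39/100+61/100→1. L = 2 ≈ 2.0000.
Efficiency = H/L = 1.9094/2.0000 = 95.5%.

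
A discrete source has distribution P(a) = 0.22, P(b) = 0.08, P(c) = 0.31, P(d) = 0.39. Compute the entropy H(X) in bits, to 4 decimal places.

H = −Σ pᵢ log₂ pᵢ.
−0.22·log₂(0.22) = 0.4806
−0.08·log₂(0.08) = 0.2915
−0.31·log₂(0.31) = 0.5238
−0.39·log₂(0.39) = 0.5298
Sum ≈ 1.8257 → 1.8257 bits.

1.8257 bits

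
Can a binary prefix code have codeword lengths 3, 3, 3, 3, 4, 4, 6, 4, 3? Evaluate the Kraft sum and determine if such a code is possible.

0.828125; yes

With common denominator 2^6 = 64: Σ 2^(−ℓᵢ) = 8/64 + 8/64 + 8/64 + 8/64 + 4/64 + 4/64 + 1/64 + 4/64 + 8/64 = 53/64 = 0.828125.
Kraft's inequality requires Σ ≤ 1; here Σ = 0.828125 ≤ 1, so such a prefix code exists.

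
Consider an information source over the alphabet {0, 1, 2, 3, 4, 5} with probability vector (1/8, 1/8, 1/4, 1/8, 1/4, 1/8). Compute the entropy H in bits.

2.5 bits

Each probability is a power of 1/2, so log₂(1/p) is an integer.
H = Σ p·log₂(1/p) = 1/8·3 + 1/8·3 + 1/4·2 + 1/8·3 + 1/4·2 + 1/8·3 = 2.5 bits.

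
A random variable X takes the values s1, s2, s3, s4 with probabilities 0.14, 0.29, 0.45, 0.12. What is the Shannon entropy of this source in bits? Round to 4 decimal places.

1.8005 bits

H = −Σ pᵢ log₂ pᵢ.
−0.14·log₂(0.14) = 0.3971
−0.29·log₂(0.29) = 0.5179
−0.45·log₂(0.45) = 0.5184
−0.12·log₂(0.12) = 0.3671
Sum ≈ 1.8005 → 1.8005 bits.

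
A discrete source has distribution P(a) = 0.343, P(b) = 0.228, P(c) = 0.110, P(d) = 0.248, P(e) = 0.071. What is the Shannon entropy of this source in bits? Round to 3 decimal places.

2.136 bits

H = −Σ pᵢ log₂ pᵢ.
−0.343·log₂(0.343) = 0.5295
−0.228·log₂(0.228) = 0.4863
−0.110·log₂(0.110) = 0.3503
−0.248·log₂(0.248) = 0.4989
−0.071·log₂(0.071) = 0.2709
Sum ≈ 2.1359 → 2.136 bits.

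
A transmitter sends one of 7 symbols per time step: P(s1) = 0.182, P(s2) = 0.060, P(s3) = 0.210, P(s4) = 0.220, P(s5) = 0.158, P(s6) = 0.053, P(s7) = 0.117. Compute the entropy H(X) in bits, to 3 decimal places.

2.652 bits

H = −Σ pᵢ log₂ pᵢ.
−0.182·log₂(0.182) = 0.4474
−0.060·log₂(0.060) = 0.2435
−0.210·log₂(0.210) = 0.4728
−0.220·log₂(0.220) = 0.4806
−0.158·log₂(0.158) = 0.4206
−0.053·log₂(0.053) = 0.2246
−0.117·log₂(0.117) = 0.3622
Sum ≈ 2.6517 → 2.652 bits.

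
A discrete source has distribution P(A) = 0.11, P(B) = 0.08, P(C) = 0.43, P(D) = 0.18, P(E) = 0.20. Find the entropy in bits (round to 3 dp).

H = −Σ pᵢ log₂ pᵢ.
−0.11·log₂(0.11) = 0.3503
−0.08·log₂(0.08) = 0.2915
−0.43·log₂(0.43) = 0.5236
−0.18·log₂(0.18) = 0.4453
−0.20·log₂(0.20) = 0.4644
Sum ≈ 2.0751 → 2.075 bits.

2.075 bits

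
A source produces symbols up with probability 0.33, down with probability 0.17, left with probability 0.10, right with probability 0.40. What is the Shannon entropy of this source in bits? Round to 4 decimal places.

H = −Σ pᵢ log₂ pᵢ.
−0.33·log₂(0.33) = 0.5278
−0.17·log₂(0.17) = 0.4346
−0.10·log₂(0.10) = 0.3322
−0.40·log₂(0.40) = 0.5288
Sum ≈ 1.8234 → 1.8234 bits.

1.8234 bits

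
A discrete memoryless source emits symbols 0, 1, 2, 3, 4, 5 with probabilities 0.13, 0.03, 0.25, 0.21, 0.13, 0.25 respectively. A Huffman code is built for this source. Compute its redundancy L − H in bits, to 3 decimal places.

0.060 bits

Entropy H = −Σ p log₂ p ≈ 2.3899 bits.
Huffman merges: 3/100+13/100→4/25; 13/100+4/25→29/100; 21/100+1/4→23/50; 1/4+29/100→27/50; 23/50+27/50→1. L = 49/20 ≈ 2.4500.
L − H = 2.4500 − 2.3899 = 0.060 bits.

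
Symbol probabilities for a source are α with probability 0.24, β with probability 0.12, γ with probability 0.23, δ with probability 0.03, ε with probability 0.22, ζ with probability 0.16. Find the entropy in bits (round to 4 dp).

H = −Σ pᵢ log₂ pᵢ.
−0.24·log₂(0.24) = 0.4941
−0.12·log₂(0.12) = 0.3671
−0.23·log₂(0.23) = 0.4877
−0.03·log₂(0.03) = 0.1518
−0.22·log₂(0.22) = 0.4806
−0.16·log₂(0.16) = 0.4230
Sum ≈ 2.4042 → 2.4042 bits.

2.4042 bits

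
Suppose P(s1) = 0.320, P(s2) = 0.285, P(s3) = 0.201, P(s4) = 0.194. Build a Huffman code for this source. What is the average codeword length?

Repeatedly combine the two least-probable nodes; the expected code length is the sum of the merged weights.
merge 97/500 + 201/1000 → 79/200
merge 57/200 + 8/25 → 121/200
merge 79/200 + 121/200 → 1
L = 79/200 + 121/200 + 1 = 2 bits/symbol.

2 bits/symbol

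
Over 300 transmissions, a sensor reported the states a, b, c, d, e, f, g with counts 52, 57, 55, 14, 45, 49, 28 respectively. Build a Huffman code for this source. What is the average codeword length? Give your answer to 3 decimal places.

2.767 bits/symbol

Probabilities are the counts divided by 300.
Repeatedly combine the two least-probable nodes; the expected code length is the sum of the merged weights.
merge 7/150 + 7/75 → 7/50
merge 7/50 + 3/20 → 29/100
merge 49/300 + 13/75 → 101/300
merge 11/60 + 19/100 → 28/75
merge 29/100 + 101/300 → 47/75
merge 28/75 + 47/75 → 1
L = 7/50 + 29/100 + 101/300 + 28/75 + 47/75 + 1 = 83/30 ≈ 2.767 bits/symbol.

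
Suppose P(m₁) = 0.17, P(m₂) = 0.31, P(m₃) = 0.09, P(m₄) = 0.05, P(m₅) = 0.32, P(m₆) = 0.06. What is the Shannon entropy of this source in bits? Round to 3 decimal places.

2.257 bits

H = −Σ pᵢ log₂ pᵢ.
−0.17·log₂(0.17) = 0.4346
−0.31·log₂(0.31) = 0.5238
−0.09·log₂(0.09) = 0.3127
−0.05·log₂(0.05) = 0.2161
−0.32·log₂(0.32) = 0.5260
−0.06·log₂(0.06) = 0.2435
Sum ≈ 2.2567 → 2.257 bits.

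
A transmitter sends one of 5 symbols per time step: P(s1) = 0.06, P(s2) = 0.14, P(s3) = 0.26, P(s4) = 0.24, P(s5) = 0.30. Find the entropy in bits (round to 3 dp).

2.161 bits

H = −Σ pᵢ log₂ pᵢ.
−0.06·log₂(0.06) = 0.2435
−0.14·log₂(0.14) = 0.3971
−0.26·log₂(0.26) = 0.5053
−0.24·log₂(0.24) = 0.4941
−0.30·log₂(0.30) = 0.5211
Sum ≈ 2.1612 → 2.161 bits.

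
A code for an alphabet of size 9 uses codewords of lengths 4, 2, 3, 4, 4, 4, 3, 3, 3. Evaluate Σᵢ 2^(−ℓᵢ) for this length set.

1

With common denominator 2^4 = 16: Σ 2^(−ℓᵢ) = 1/16 + 4/16 + 2/16 + 1/16 + 1/16 + 1/16 + 2/16 + 2/16 + 2/16 = 16/16 = 1.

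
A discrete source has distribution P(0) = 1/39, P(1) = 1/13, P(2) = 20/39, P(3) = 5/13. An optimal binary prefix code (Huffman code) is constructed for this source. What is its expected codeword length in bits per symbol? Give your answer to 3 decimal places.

1.590 bits/symbol

Repeatedly combine the two least-probable nodes; the expected code length is the sum of the merged weights.
merge 1/39 + 1/13 → 4/39
merge 4/39 + 5/13 → 19/39
merge 19/39 + 20/39 → 1
L = 4/39 + 19/39 + 1 = 62/39 ≈ 1.590 bits/symbol.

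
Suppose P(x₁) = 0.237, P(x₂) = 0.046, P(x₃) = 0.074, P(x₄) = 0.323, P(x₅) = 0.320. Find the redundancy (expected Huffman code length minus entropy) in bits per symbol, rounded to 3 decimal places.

Entropy H = −Σ p log₂ p ≈ 2.0272 bits.
Huffman merges: 23/500+37/500→3/25; 3/25+237/1000→357/1000; 8/25+323/1000→643/1000; 357/1000+643/1000→1. L = 53/25 ≈ 2.1200.
L − H = 2.1200 − 2.0272 = 0.093 bits.

0.093 bits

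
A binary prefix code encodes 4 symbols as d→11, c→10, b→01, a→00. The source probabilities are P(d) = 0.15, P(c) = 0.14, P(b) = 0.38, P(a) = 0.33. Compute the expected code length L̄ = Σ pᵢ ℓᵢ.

L̄ = Σ pᵢ·ℓᵢ = 0.15·2 + 0.14·2 + 0.38·2 + 0.33·2 = 2 bits/symbol.

2 bits/symbol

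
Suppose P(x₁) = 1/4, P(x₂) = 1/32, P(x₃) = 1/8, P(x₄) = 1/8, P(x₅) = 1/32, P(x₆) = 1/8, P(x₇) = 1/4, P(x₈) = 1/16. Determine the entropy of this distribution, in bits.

Each probability is a power of 1/2, so log₂(1/p) is an integer.
H = Σ p·log₂(1/p) = 1/4·2 + 1/32·5 + 1/8·3 + 1/8·3 + 1/32·5 + 1/8·3 + 1/4·2 + 1/16·4 = 2.6875 bits.

2.6875 bits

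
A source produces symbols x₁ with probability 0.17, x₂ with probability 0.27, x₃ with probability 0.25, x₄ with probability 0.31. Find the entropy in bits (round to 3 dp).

1.968 bits

H = −Σ pᵢ log₂ pᵢ.
−0.17·log₂(0.17) = 0.4346
−0.27·log₂(0.27) = 0.5100
−0.25·log₂(0.25) = 0.5000
−0.31·log₂(0.31) = 0.5238
Sum ≈ 1.9684 → 1.968 bits.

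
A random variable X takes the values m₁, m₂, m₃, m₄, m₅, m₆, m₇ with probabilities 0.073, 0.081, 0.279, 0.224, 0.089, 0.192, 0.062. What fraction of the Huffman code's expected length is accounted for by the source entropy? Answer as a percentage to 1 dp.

99.0%

Entropy H = −Σ p log₂ p ≈ 2.5831 bits.
Huffman merges: 31/500+73/1000→27/200; 81/1000+89/1000→17/100; 27/200+17/100→61/200; 24/125+28/125→52/125; 279/1000+61/200→73/125; 52/125+73/125→1. L = 261/100 ≈ 2.6100.
Efficiency = H/L = 2.5831/2.6100 = 99.0%.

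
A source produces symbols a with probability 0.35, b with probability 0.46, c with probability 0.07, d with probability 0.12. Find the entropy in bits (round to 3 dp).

1.681 bits

H = −Σ pᵢ log₂ pᵢ.
−0.35·log₂(0.35) = 0.5301
−0.46·log₂(0.46) = 0.5153
−0.07·log₂(0.07) = 0.2686
−0.12·log₂(0.12) = 0.3671
Sum ≈ 1.6811 → 1.681 bits.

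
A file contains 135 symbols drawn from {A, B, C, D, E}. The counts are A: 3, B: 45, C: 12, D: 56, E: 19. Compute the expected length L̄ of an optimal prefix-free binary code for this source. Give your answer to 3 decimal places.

Probabilities are the counts divided by 135.
Repeatedly combine the two least-probable nodes; the expected code length is the sum of the merged weights.
merge 1/45 + 4/45 → 1/9
merge 1/9 + 19/135 → 34/135
merge 34/135 + 1/3 → 79/135
merge 56/135 + 79/135 → 1
L = 1/9 + 34/135 + 79/135 + 1 = 263/135 ≈ 1.948 bits/symbol.

1.948 bits/symbol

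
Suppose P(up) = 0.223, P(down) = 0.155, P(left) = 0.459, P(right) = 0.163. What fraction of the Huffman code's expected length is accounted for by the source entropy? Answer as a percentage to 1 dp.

99.1%

Entropy H = −Σ p log₂ p ≈ 1.8419 bits.
Huffman merges: 31/200+163/1000→159/500; 223/1000+159/500→541/1000; 459/1000+541/1000→1. L = 1859/1000 ≈ 1.8590.
Efficiency = H/L = 1.8419/1.8590 = 99.1%.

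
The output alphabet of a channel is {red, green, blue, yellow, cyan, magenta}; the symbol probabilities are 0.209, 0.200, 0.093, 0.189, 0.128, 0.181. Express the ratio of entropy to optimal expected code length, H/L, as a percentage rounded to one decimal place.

97.9%

Entropy H = −Σ p log₂ p ≈ 2.5353 bits.
Huffman merges: 93/1000+16/125→221/1000; 181/1000+189/1000→37/100; 1/5+209/1000→409/1000; 221/1000+37/100→591/1000; 409/1000+591/1000→1. L = 2591/1000 ≈ 2.5910.
Efficiency = H/L = 2.5353/2.5910 = 97.9%.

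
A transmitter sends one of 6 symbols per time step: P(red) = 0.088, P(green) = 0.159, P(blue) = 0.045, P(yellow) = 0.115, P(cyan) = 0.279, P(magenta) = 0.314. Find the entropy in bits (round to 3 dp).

H = −Σ pᵢ log₂ pᵢ.
−0.088·log₂(0.088) = 0.3086
−0.159·log₂(0.159) = 0.4218
−0.045·log₂(0.045) = 0.2013
−0.115·log₂(0.115) = 0.3588
−0.279·log₂(0.279) = 0.5138
−0.314·log₂(0.314) = 0.5247
Sum ≈ 2.3291 → 2.329 bits.

2.329 bits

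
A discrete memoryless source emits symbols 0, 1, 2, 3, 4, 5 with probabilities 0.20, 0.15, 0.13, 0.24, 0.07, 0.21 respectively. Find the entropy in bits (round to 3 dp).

2.493 bits

H = −Σ pᵢ log₂ pᵢ.
−0.20·log₂(0.20) = 0.4644
−0.15·log₂(0.15) = 0.4105
−0.13·log₂(0.13) = 0.3826
−0.24·log₂(0.24) = 0.4941
−0.07·log₂(0.07) = 0.2686
−0.21·log₂(0.21) = 0.4728
Sum ≈ 2.4931 → 2.493 bits.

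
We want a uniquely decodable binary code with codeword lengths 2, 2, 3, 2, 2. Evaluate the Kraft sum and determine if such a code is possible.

1.125; no

With common denominator 2^3 = 8: Σ 2^(−ℓᵢ) = 2/8 + 2/8 + 1/8 + 2/8 + 2/8 = 9/8 = 1.125.
Kraft's inequality requires Σ ≤ 1; here Σ = 1.125 > 1, so no such prefix code exists.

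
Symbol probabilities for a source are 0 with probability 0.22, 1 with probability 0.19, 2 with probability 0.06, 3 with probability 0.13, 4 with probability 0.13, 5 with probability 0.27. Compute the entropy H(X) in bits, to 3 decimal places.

H = −Σ pᵢ log₂ pᵢ.
−0.22·log₂(0.22) = 0.4806
−0.19·log₂(0.19) = 0.4552
−0.06·log₂(0.06) = 0.2435
−0.13·log₂(0.13) = 0.3826
−0.13·log₂(0.13) = 0.3826
−0.27·log₂(0.27) = 0.5100
Sum ≈ 2.4546 → 2.455 bits.

2.455 bits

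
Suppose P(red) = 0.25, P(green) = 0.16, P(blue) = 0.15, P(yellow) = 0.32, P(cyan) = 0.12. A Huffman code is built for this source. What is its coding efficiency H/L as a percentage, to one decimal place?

98.1%

Entropy H = −Σ p log₂ p ≈ 2.2267 bits.
Huffman merges: 3/25+3/20→27/100; 4/25+1/4→41/100; 27/100+8/25→59/100; 41/100+59/100→1. L = 227/100 ≈ 2.2700.
Efficiency = H/L = 2.2267/2.2700 = 98.1%.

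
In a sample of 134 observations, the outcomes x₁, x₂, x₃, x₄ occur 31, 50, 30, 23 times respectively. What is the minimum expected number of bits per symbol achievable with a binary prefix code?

2 bits/symbol

Probabilities are the counts divided by 134.
Repeatedly combine the two least-probable nodes; the expected code length is the sum of the merged weights.
merge 23/134 + 15/67 → 53/134
merge 31/134 + 25/67 → 81/134
merge 53/134 + 81/134 → 1
L = 53/134 + 81/134 + 1 = 2 bits/symbol.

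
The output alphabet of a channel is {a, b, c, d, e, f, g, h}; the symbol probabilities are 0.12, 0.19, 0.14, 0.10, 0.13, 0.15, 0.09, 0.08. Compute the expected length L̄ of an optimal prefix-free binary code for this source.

2.98 bits/symbol

Repeatedly combine the two least-probable nodes; the expected code length is the sum of the merged weights.
merge 2/25 + 9/100 → 17/100
merge 1/10 + 3/25 → 11/50
merge 13/100 + 7/50 → 27/100
merge 3/20 + 17/100 → 8/25
merge 19/100 + 11/50 → 41/100
merge 27/100 + 8/25 → 59/100
merge 41/100 + 59/100 → 1
L = 17/100 + 11/50 + 27/100 + 8/25 + 41/100 + 59/100 + 1 = 149/50 = 2.98 bits/symbol.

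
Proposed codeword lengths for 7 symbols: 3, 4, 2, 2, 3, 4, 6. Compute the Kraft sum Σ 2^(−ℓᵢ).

0.890625

With common denominator 2^6 = 64: Σ 2^(−ℓᵢ) = 8/64 + 4/64 + 16/64 + 16/64 + 8/64 + 4/64 + 1/64 = 57/64 = 0.890625.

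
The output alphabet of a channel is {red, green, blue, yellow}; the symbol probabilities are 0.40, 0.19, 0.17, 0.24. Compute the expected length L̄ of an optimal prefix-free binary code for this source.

Repeatedly combine the two least-probable nodes; the expected code length is the sum of the merged weights.
merge 17/100 + 19/100 → 9/25
merge 6/25 + 9/25 → 3/5
merge 2/5 + 3/5 → 1
L = 9/25 + 3/5 + 1 = 49/25 = 1.96 bits/symbol.

1.96 bits/symbol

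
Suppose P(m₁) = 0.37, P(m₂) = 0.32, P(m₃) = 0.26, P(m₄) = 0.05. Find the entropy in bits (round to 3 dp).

H = −Σ pᵢ log₂ pᵢ.
−0.37·log₂(0.37) = 0.5307
−0.32·log₂(0.32) = 0.5260
−0.26·log₂(0.26) = 0.5053
−0.05·log₂(0.05) = 0.2161
Sum ≈ 1.7781 → 1.778 bits.

1.778 bits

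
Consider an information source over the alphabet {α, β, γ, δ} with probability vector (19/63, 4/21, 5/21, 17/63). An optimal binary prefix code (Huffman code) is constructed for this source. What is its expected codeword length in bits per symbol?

Repeatedly combine the two least-probable nodes; the expected code length is the sum of the merged weights.
merge 4/21 + 5/21 → 3/7
merge 17/63 + 19/63 → 4/7
merge 3/7 + 4/7 → 1
L = 3/7 + 4/7 + 1 = 2 bits/symbol.

2 bits/symbol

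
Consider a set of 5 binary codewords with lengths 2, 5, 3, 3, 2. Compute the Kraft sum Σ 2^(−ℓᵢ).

0.78125

With common denominator 2^5 = 32: Σ 2^(−ℓᵢ) = 8/32 + 1/32 + 4/32 + 4/32 + 8/32 = 25/32 = 0.78125.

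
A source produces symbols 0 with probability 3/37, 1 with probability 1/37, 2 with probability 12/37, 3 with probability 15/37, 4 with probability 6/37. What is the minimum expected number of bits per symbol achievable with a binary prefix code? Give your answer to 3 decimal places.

1.973 bits/symbol

Repeatedly combine the two least-probable nodes; the expected code length is the sum of the merged weights.
merge 1/37 + 3/37 → 4/37
merge 4/37 + 6/37 → 10/37
merge 10/37 + 12/37 → 22/37
merge 15/37 + 22/37 → 1
L = 4/37 + 10/37 + 22/37 + 1 = 73/37 ≈ 1.973 bits/symbol.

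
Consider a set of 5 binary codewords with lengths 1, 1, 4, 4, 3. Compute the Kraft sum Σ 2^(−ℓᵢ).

With common denominator 2^4 = 16: Σ 2^(−ℓᵢ) = 8/16 + 8/16 + 1/16 + 1/16 + 2/16 = 20/16 = 1.25.

1.25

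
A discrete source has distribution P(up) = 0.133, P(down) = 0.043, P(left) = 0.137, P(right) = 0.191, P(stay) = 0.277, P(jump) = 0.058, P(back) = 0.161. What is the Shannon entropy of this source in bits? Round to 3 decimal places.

2.607 bits

H = −Σ pᵢ log₂ pᵢ.
−0.133·log₂(0.133) = 0.3871
−0.043·log₂(0.043) = 0.1952
−0.137·log₂(0.137) = 0.3929
−0.191·log₂(0.191) = 0.4562
−0.277·log₂(0.277) = 0.5130
−0.058·log₂(0.058) = 0.2383
−0.161·log₂(0.161) = 0.4242
Sum ≈ 2.6068 → 2.607 bits.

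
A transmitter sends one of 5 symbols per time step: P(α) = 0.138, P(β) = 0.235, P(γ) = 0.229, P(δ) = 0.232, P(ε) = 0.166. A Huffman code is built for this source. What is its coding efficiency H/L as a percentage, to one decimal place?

99.5%

Entropy H = −Σ p log₂ p ≈ 2.2913 bits.
Huffman merges: 69/500+83/500→38/125; 229/1000+29/125→461/1000; 47/200+38/125→539/1000; 461/1000+539/1000→1. L = 288/125 ≈ 2.3040.
Efficiency = H/L = 2.2913/2.3040 = 99.5%.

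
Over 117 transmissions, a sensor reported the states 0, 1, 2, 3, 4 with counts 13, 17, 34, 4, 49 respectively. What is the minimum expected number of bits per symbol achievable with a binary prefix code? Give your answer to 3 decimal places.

Probabilities are the counts divided by 117.
Repeatedly combine the two least-probable nodes; the expected code length is the sum of the merged weights.
merge 4/117 + 1/9 → 17/117
merge 17/117 + 17/117 → 34/117
merge 34/117 + 34/117 → 68/117
merge 49/117 + 68/117 → 1
L = 17/117 + 34/117 + 68/117 + 1 = 236/117 ≈ 2.017 bits/symbol.

2.017 bits/symbol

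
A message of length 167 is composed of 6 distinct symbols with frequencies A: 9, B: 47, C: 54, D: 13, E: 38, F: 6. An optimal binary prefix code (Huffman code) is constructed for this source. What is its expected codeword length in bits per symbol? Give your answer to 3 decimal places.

2.257 bits/symbol

Probabilities are the counts divided by 167.
Repeatedly combine the two least-probable nodes; the expected code length is the sum of the merged weights.
merge 6/167 + 9/167 → 15/167
merge 13/167 + 15/167 → 28/167
merge 28/167 + 38/167 → 66/167
merge 47/167 + 54/167 → 101/167
merge 66/167 + 101/167 → 1
L = 15/167 + 28/167 + 66/167 + 101/167 + 1 = 377/167 ≈ 2.257 bits/symbol.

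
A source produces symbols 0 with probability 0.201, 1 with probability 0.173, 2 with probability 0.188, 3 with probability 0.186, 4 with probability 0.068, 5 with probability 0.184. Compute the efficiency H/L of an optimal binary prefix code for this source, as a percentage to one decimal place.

96.5%

Entropy H = −Σ p log₂ p ≈ 2.5209 bits.
Huffman merges: 17/250+173/1000→241/1000; 23/125+93/500→37/100; 47/250+201/1000→389/1000; 241/1000+37/100→611/1000; 389/1000+611/1000→1. L = 2611/1000 ≈ 2.6110.
Efficiency = H/L = 2.5209/2.6110 = 96.5%.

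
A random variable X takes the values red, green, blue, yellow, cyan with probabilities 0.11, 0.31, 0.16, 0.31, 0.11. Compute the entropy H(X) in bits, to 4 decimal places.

2.1712 bits

H = −Σ pᵢ log₂ pᵢ.
−0.11·log₂(0.11) = 0.3503
−0.31·log₂(0.31) = 0.5238
−0.16·log₂(0.16) = 0.4230
−0.31·log₂(0.31) = 0.5238
−0.11·log₂(0.11) = 0.3503
Sum ≈ 2.1712 → 2.1712 bits.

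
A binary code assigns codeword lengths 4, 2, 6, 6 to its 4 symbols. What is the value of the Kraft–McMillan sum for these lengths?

With common denominator 2^6 = 64: Σ 2^(−ℓᵢ) = 4/64 + 16/64 + 1/64 + 1/64 = 22/64 = 0.34375.

0.34375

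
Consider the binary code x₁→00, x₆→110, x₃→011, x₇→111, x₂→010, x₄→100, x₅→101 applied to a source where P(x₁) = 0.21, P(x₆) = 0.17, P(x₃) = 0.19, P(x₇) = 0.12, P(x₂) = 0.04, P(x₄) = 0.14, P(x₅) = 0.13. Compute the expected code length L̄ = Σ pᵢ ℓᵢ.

L̄ = Σ pᵢ·ℓᵢ = 0.21·2 + 0.17·3 + 0.19·3 + 0.12·3 + 0.04·3 + 0.14·3 + 0.13·3 = 2.79 bits/symbol.

2.79 bits/symbol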